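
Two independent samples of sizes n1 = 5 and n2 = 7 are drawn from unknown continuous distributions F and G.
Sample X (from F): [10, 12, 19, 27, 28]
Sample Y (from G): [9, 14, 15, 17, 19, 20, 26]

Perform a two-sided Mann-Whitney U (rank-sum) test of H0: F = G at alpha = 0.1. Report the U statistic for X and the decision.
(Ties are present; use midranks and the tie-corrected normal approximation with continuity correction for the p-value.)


Step 1: Combine and sort all 12 observations; assign midranks.
sorted (value, group): (9,Y), (10,X), (12,X), (14,Y), (15,Y), (17,Y), (19,X), (19,Y), (20,Y), (26,Y), (27,X), (28,X)
ranks: 9->1, 10->2, 12->3, 14->4, 15->5, 17->6, 19->7.5, 19->7.5, 20->9, 26->10, 27->11, 28->12
Step 2: Rank sum for X: R1 = 2 + 3 + 7.5 + 11 + 12 = 35.5.
Step 3: U_X = R1 - n1(n1+1)/2 = 35.5 - 5*6/2 = 35.5 - 15 = 20.5.
       U_Y = n1*n2 - U_X = 35 - 20.5 = 14.5.
Step 4: Ties are present, so use the tie-corrected normal approximation (with continuity correction) for the p-value.
Step 5: p-value = 0.684221; compare to alpha = 0.1. fail to reject H0.

U_X = 20.5, p = 0.684221, fail to reject H0 at alpha = 0.1.


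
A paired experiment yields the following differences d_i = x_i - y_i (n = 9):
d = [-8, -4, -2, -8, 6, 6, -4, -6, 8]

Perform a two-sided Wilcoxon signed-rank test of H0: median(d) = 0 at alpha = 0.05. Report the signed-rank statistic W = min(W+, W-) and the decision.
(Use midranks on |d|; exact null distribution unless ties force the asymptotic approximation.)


Step 1: Drop any zero differences (none here) and take |d_i|.
|d| = [8, 4, 2, 8, 6, 6, 4, 6, 8]
Step 2: Midrank |d_i| (ties get averaged ranks).
ranks: |8|->8, |4|->2.5, |2|->1, |8|->8, |6|->5, |6|->5, |4|->2.5, |6|->5, |8|->8
Step 3: Attach original signs; sum ranks with positive sign and with negative sign.
W+ = 5 + 5 + 8 = 18
W- = 8 + 2.5 + 1 + 8 + 2.5 + 5 = 27
(Check: W+ + W- = 45 should equal n(n+1)/2 = 45.)
Step 4: Test statistic W = min(W+, W-) = 18.
Step 5: Ties in |d|, so use the tie-corrected normal approximation.
        E[W] = n(n+1)/4 = 9*10/4 = 22.5.
        Tie groups: |d|=4 (t=2), |d|=6 (t=3), |d|=8 (t=3); sum(t^3 - t) = 54.
        Var[W] = n(n+1)(2n+1)/24 - sum(t^3-t)/48 = 1710/24 - 54/48 = 70.125.
        z = (W - E[W]) / sqrt(Var[W]) = (18 - 22.5) / 8.3741 = -0.5374.
        Two-sided p = 2*Phi(z) = 0.591010.
Step 6: alpha = 0.05. fail to reject H0.

W+ = 18, W- = 27, W = min = 18, p = 0.591010, fail to reject H0.


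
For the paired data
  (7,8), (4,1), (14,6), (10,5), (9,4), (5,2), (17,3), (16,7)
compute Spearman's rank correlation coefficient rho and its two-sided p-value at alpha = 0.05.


Step 1: Rank x and y separately (midranks; no ties here).
rank(x): 7->3, 4->1, 14->6, 10->5, 9->4, 5->2, 17->8, 16->7
rank(y): 8->8, 1->1, 6->6, 5->5, 4->4, 2->2, 3->3, 7->7
Step 2: d_i = R_x(i) - R_y(i); compute d_i^2.
  (3-8)^2=25, (1-1)^2=0, (6-6)^2=0, (5-5)^2=0, (4-4)^2=0, (2-2)^2=0, (8-3)^2=25, (7-7)^2=0
sum(d^2) = 50.
Step 3: rho = 1 - 6*50 / (8*(8^2 - 1)) = 1 - 300/504 = 0.404762.
Step 4: Under H0, t = rho * sqrt((n-2)/(1-rho^2)) = 1.0842 ~ t(6).
Step 5: Two-sided p-value from the t-distribution with 6 df = 0.319889.
Step 6: alpha = 0.05. fail to reject H0.

rho = 0.4048, p = 0.319889, fail to reject H0 at alpha = 0.05.


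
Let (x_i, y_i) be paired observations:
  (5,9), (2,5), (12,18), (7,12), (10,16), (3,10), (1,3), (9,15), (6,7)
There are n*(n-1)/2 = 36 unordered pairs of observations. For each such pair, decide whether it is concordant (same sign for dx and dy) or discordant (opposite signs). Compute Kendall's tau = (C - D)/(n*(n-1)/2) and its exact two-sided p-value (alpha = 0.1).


Step 1: Enumerate the 36 unordered pairs (i,j) with i<j and classify each by sign(x_j-x_i) * sign(y_j-y_i).
  (1,2):dx=-3,dy=-4->C; (1,3):dx=+7,dy=+9->C; (1,4):dx=+2,dy=+3->C; (1,5):dx=+5,dy=+7->C
  (1,6):dx=-2,dy=+1->D; (1,7):dx=-4,dy=-6->C; (1,8):dx=+4,dy=+6->C; (1,9):dx=+1,dy=-2->D
  (2,3):dx=+10,dy=+13->C; (2,4):dx=+5,dy=+7->C; (2,5):dx=+8,dy=+11->C; (2,6):dx=+1,dy=+5->C
  (2,7):dx=-1,dy=-2->C; (2,8):dx=+7,dy=+10->C; (2,9):dx=+4,dy=+2->C; (3,4):dx=-5,dy=-6->C
  (3,5):dx=-2,dy=-2->C; (3,6):dx=-9,dy=-8->C; (3,7):dx=-11,dy=-15->C; (3,8):dx=-3,dy=-3->C
  (3,9):dx=-6,dy=-11->C; (4,5):dx=+3,dy=+4->C; (4,6):dx=-4,dy=-2->C; (4,7):dx=-6,dy=-9->C
  (4,8):dx=+2,dy=+3->C; (4,9):dx=-1,dy=-5->C; (5,6):dx=-7,dy=-6->C; (5,7):dx=-9,dy=-13->C
  (5,8):dx=-1,dy=-1->C; (5,9):dx=-4,dy=-9->C; (6,7):dx=-2,dy=-7->C; (6,8):dx=+6,dy=+5->C
  (6,9):dx=+3,dy=-3->D; (7,8):dx=+8,dy=+12->C; (7,9):dx=+5,dy=+4->C; (8,9):dx=-3,dy=-8->C
Step 2: C = 33, D = 3, total pairs = 36.
Step 3: tau = (C - D)/(n(n-1)/2) = (33 - 3)/36 = 0.833333.
Step 4: Exact two-sided p-value (enumerate n! = 362880 permutations of y under H0): p = 0.000854.
Step 5: alpha = 0.1. reject H0.

tau_b = 0.8333 (C=33, D=3), p = 0.000854, reject H0.


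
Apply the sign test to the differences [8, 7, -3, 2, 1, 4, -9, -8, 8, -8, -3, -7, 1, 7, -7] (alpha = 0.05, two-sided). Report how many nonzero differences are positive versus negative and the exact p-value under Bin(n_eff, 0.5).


Step 1: Discard zero differences. Original n = 15; n_eff = number of nonzero differences = 15.
Nonzero differences (with sign): +8, +7, -3, +2, +1, +4, -9, -8, +8, -8, -3, -7, +1, +7, -7
Step 2: Count signs: positive = 8, negative = 7.
Step 3: Under H0: P(positive) = 0.5, so the number of positives S ~ Bin(15, 0.5).
Step 4: Two-sided exact p-value = sum of Bin(15,0.5) probabilities at or below the observed probability = 1.000000.
Step 5: alpha = 0.05. fail to reject H0.

n_eff = 15, pos = 8, neg = 7, p = 1.000000, fail to reject H0.


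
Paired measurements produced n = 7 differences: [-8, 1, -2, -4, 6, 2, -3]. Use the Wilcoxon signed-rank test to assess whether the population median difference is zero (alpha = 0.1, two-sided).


Step 1: Drop any zero differences (none here) and take |d_i|.
|d| = [8, 1, 2, 4, 6, 2, 3]
Step 2: Midrank |d_i| (ties get averaged ranks).
ranks: |8|->7, |1|->1, |2|->2.5, |4|->5, |6|->6, |2|->2.5, |3|->4
Step 3: Attach original signs; sum ranks with positive sign and with negative sign.
W+ = 1 + 6 + 2.5 = 9.5
W- = 7 + 2.5 + 5 + 4 = 18.5
(Check: W+ + W- = 28 should equal n(n+1)/2 = 28.)
Step 4: Test statistic W = min(W+, W-) = 9.5.
Step 5: Ties in |d|, so use the tie-corrected normal approximation.
        E[W] = n(n+1)/4 = 7*8/4 = 14.
        Tie groups: |d|=2 (t=2); sum(t^3 - t) = 6.
        Var[W] = n(n+1)(2n+1)/24 - sum(t^3-t)/48 = 840/24 - 6/48 = 34.875.
        z = (W - E[W]) / sqrt(Var[W]) = (9.5 - 14) / 5.9055 = -0.7620.
        Two-sided p = 2*Phi(z) = 0.446060.
Step 6: alpha = 0.1. fail to reject H0.

W+ = 9.5, W- = 18.5, W = min = 9.5, p = 0.446060, fail to reject H0.


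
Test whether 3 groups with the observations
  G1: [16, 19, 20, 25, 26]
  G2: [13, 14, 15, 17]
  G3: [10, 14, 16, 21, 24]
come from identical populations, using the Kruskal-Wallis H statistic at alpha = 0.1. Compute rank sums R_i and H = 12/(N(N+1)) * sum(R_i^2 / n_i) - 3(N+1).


Step 1: Combine all N = 14 observations and assign midranks.
sorted (value, group, rank): (10,G3,1), (13,G2,2), (14,G2,3.5), (14,G3,3.5), (15,G2,5), (16,G1,6.5), (16,G3,6.5), (17,G2,8), (19,G1,9), (20,G1,10), (21,G3,11), (24,G3,12), (25,G1,13), (26,G1,14)
Step 2: Sum ranks within each group.
R_1 = 52.5 (n_1 = 5)
R_2 = 18.5 (n_2 = 4)
R_3 = 34 (n_3 = 5)
Step 3: H = 12/(N(N+1)) * sum(R_i^2/n_i) - 3(N+1)
     = 12/(14*15) * (52.5^2/5 + 18.5^2/4 + 34^2/5) - 3*15
     = 0.057143 * 868.013 - 45
     = 4.600714.
Step 4: Ties present; correction factor C = 1 - 12/(14^3 - 14) = 0.995604. Corrected H = 4.600714 / 0.995604 = 4.621026.
Step 5: Under H0, H ~ chi^2(2); p-value = 0.099210.
Step 6: alpha = 0.1. reject H0.

H = 4.6210, df = 2, p = 0.099210, reject H0.


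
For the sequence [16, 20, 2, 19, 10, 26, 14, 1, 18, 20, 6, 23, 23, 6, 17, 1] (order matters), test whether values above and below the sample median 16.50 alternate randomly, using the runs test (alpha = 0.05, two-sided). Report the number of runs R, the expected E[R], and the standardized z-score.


Step 1: Compute median = 16.50; label A = above, B = below.
Labels in order: BABABABBAABAABAB  (n_A = 8, n_B = 8)
Step 2: Count runs R = 13.
Step 3: Under H0 (random ordering), E[R] = 2*n_A*n_B/(n_A+n_B) + 1 = 2*8*8/16 + 1 = 9.0000.
        Var[R] = 2*n_A*n_B*(2*n_A*n_B - n_A - n_B) / ((n_A+n_B)^2 * (n_A+n_B-1)) = 14336/3840 = 3.7333.
        SD[R] = 1.9322.
Step 4: Continuity-corrected z = (R - 0.5 - E[R]) / SD[R] = (13 - 0.5 - 9.0000) / 1.9322 = 1.8114.
Step 5: Two-sided p-value via normal approximation = 2*(1 - Phi(|z|)) = 0.070076.
Step 6: alpha = 0.05. fail to reject H0.

R = 13, z = 1.8114, p = 0.070076, fail to reject H0.


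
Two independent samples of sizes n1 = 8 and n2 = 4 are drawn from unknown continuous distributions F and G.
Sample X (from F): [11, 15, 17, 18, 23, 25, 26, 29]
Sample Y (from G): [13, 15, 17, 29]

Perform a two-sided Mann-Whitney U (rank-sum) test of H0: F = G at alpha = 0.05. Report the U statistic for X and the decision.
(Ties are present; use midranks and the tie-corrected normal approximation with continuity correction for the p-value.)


Step 1: Combine and sort all 12 observations; assign midranks.
sorted (value, group): (11,X), (13,Y), (15,X), (15,Y), (17,X), (17,Y), (18,X), (23,X), (25,X), (26,X), (29,X), (29,Y)
ranks: 11->1, 13->2, 15->3.5, 15->3.5, 17->5.5, 17->5.5, 18->7, 23->8, 25->9, 26->10, 29->11.5, 29->11.5
Step 2: Rank sum for X: R1 = 1 + 3.5 + 5.5 + 7 + 8 + 9 + 10 + 11.5 = 55.5.
Step 3: U_X = R1 - n1(n1+1)/2 = 55.5 - 8*9/2 = 55.5 - 36 = 19.5.
       U_Y = n1*n2 - U_X = 32 - 19.5 = 12.5.
Step 4: Ties are present, so use the tie-corrected normal approximation (with continuity correction) for the p-value.
Step 5: p-value = 0.608498; compare to alpha = 0.05. fail to reject H0.

U_X = 19.5, p = 0.608498, fail to reject H0 at alpha = 0.05.


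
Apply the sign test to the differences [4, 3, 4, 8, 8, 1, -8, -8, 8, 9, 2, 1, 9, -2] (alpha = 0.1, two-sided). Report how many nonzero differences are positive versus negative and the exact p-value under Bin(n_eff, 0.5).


Step 1: Discard zero differences. Original n = 14; n_eff = number of nonzero differences = 14.
Nonzero differences (with sign): +4, +3, +4, +8, +8, +1, -8, -8, +8, +9, +2, +1, +9, -2
Step 2: Count signs: positive = 11, negative = 3.
Step 3: Under H0: P(positive) = 0.5, so the number of positives S ~ Bin(14, 0.5).
Step 4: Two-sided exact p-value = sum of Bin(14,0.5) probabilities at or below the observed probability = 0.057373.
Step 5: alpha = 0.1. reject H0.

n_eff = 14, pos = 11, neg = 3, p = 0.057373, reject H0.


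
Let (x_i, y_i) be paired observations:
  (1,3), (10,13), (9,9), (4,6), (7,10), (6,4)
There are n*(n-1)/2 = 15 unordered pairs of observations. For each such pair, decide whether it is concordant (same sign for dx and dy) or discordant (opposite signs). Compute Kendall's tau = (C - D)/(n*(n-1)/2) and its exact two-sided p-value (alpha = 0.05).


Step 1: Enumerate the 15 unordered pairs (i,j) with i<j and classify each by sign(x_j-x_i) * sign(y_j-y_i).
  (1,2):dx=+9,dy=+10->C; (1,3):dx=+8,dy=+6->C; (1,4):dx=+3,dy=+3->C; (1,5):dx=+6,dy=+7->C
  (1,6):dx=+5,dy=+1->C; (2,3):dx=-1,dy=-4->C; (2,4):dx=-6,dy=-7->C; (2,5):dx=-3,dy=-3->C
  (2,6):dx=-4,dy=-9->C; (3,4):dx=-5,dy=-3->C; (3,5):dx=-2,dy=+1->D; (3,6):dx=-3,dy=-5->C
  (4,5):dx=+3,dy=+4->C; (4,6):dx=+2,dy=-2->D; (5,6):dx=-1,dy=-6->C
Step 2: C = 13, D = 2, total pairs = 15.
Step 3: tau = (C - D)/(n(n-1)/2) = (13 - 2)/15 = 0.733333.
Step 4: Exact two-sided p-value (enumerate n! = 720 permutations of y under H0): p = 0.055556.
Step 5: alpha = 0.05. fail to reject H0.

tau_b = 0.7333 (C=13, D=2), p = 0.055556, fail to reject H0.


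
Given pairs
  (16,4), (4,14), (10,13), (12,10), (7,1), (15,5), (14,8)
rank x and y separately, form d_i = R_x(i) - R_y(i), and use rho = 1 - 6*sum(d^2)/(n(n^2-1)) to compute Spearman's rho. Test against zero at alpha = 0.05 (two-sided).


Step 1: Rank x and y separately (midranks; no ties here).
rank(x): 16->7, 4->1, 10->3, 12->4, 7->2, 15->6, 14->5
rank(y): 4->2, 14->7, 13->6, 10->5, 1->1, 5->3, 8->4
Step 2: d_i = R_x(i) - R_y(i); compute d_i^2.
  (7-2)^2=25, (1-7)^2=36, (3-6)^2=9, (4-5)^2=1, (2-1)^2=1, (6-3)^2=9, (5-4)^2=1
sum(d^2) = 82.
Step 3: rho = 1 - 6*82 / (7*(7^2 - 1)) = 1 - 492/336 = -0.464286.
Step 4: Under H0, t = rho * sqrt((n-2)/(1-rho^2)) = -1.1722 ~ t(5).
Step 5: Two-sided p-value from the t-distribution with 5 df = 0.293934.
Step 6: alpha = 0.05. fail to reject H0.

rho = -0.4643, p = 0.293934, fail to reject H0 at alpha = 0.05.


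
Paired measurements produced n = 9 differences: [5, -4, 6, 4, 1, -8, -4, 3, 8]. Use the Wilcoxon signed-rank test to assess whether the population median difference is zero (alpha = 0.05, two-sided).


Step 1: Drop any zero differences (none here) and take |d_i|.
|d| = [5, 4, 6, 4, 1, 8, 4, 3, 8]
Step 2: Midrank |d_i| (ties get averaged ranks).
ranks: |5|->6, |4|->4, |6|->7, |4|->4, |1|->1, |8|->8.5, |4|->4, |3|->2, |8|->8.5
Step 3: Attach original signs; sum ranks with positive sign and with negative sign.
W+ = 6 + 7 + 4 + 1 + 2 + 8.5 = 28.5
W- = 4 + 8.5 + 4 = 16.5
(Check: W+ + W- = 45 should equal n(n+1)/2 = 45.)
Step 4: Test statistic W = min(W+, W-) = 16.5.
Step 5: Ties in |d|, so use the tie-corrected normal approximation.
        E[W] = n(n+1)/4 = 9*10/4 = 22.5.
        Tie groups: |d|=4 (t=3), |d|=8 (t=2); sum(t^3 - t) = 30.
        Var[W] = n(n+1)(2n+1)/24 - sum(t^3-t)/48 = 1710/24 - 30/48 = 70.625.
        z = (W - E[W]) / sqrt(Var[W]) = (16.5 - 22.5) / 8.4039 = -0.7140.
        Two-sided p = 2*Phi(z) = 0.475254.
Step 6: alpha = 0.05. fail to reject H0.

W+ = 28.5, W- = 16.5, W = min = 16.5, p = 0.475254, fail to reject H0.


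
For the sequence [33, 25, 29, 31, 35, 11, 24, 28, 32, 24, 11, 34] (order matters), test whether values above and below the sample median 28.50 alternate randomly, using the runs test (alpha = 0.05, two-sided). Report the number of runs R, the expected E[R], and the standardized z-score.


Step 1: Compute median = 28.50; label A = above, B = below.
Labels in order: ABAAABBBABBA  (n_A = 6, n_B = 6)
Step 2: Count runs R = 7.
Step 3: Under H0 (random ordering), E[R] = 2*n_A*n_B/(n_A+n_B) + 1 = 2*6*6/12 + 1 = 7.0000.
        Var[R] = 2*n_A*n_B*(2*n_A*n_B - n_A - n_B) / ((n_A+n_B)^2 * (n_A+n_B-1)) = 4320/1584 = 2.7273.
        SD[R] = 1.6514.
Step 4: R = E[R], so z = 0 with no continuity correction.
Step 5: Two-sided p-value via normal approximation = 2*(1 - Phi(|z|)) = 1.000000.
Step 6: alpha = 0.05. fail to reject H0.

R = 7, z = 0.0000, p = 1.000000, fail to reject H0.


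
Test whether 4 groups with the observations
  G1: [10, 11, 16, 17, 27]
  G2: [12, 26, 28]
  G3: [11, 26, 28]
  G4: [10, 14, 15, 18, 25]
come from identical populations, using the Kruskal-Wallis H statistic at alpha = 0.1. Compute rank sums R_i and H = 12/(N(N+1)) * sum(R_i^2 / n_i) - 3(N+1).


Step 1: Combine all N = 16 observations and assign midranks.
sorted (value, group, rank): (10,G1,1.5), (10,G4,1.5), (11,G1,3.5), (11,G3,3.5), (12,G2,5), (14,G4,6), (15,G4,7), (16,G1,8), (17,G1,9), (18,G4,10), (25,G4,11), (26,G2,12.5), (26,G3,12.5), (27,G1,14), (28,G2,15.5), (28,G3,15.5)
Step 2: Sum ranks within each group.
R_1 = 36 (n_1 = 5)
R_2 = 33 (n_2 = 3)
R_3 = 31.5 (n_3 = 3)
R_4 = 35.5 (n_4 = 5)
Step 3: H = 12/(N(N+1)) * sum(R_i^2/n_i) - 3(N+1)
     = 12/(16*17) * (36^2/5 + 33^2/3 + 31.5^2/3 + 35.5^2/5) - 3*17
     = 0.044118 * 1205 - 51
     = 2.161765.
Step 4: Ties present; correction factor C = 1 - 24/(16^3 - 16) = 0.994118. Corrected H = 2.161765 / 0.994118 = 2.174556.
Step 5: Under H0, H ~ chi^2(3); p-value = 0.536977.
Step 6: alpha = 0.1. fail to reject H0.

H = 2.1746, df = 3, p = 0.536977, fail to reject H0.


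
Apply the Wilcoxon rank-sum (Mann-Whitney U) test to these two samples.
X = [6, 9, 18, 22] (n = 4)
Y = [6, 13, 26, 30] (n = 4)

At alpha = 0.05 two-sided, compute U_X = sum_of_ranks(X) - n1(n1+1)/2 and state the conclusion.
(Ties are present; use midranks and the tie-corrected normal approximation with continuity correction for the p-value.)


Step 1: Combine and sort all 8 observations; assign midranks.
sorted (value, group): (6,X), (6,Y), (9,X), (13,Y), (18,X), (22,X), (26,Y), (30,Y)
ranks: 6->1.5, 6->1.5, 9->3, 13->4, 18->5, 22->6, 26->7, 30->8
Step 2: Rank sum for X: R1 = 1.5 + 3 + 5 + 6 = 15.5.
Step 3: U_X = R1 - n1(n1+1)/2 = 15.5 - 4*5/2 = 15.5 - 10 = 5.5.
       U_Y = n1*n2 - U_X = 16 - 5.5 = 10.5.
Step 4: Ties are present, so use the tie-corrected normal approximation (with continuity correction) for the p-value.
Step 5: p-value = 0.561363; compare to alpha = 0.05. fail to reject H0.

U_X = 5.5, p = 0.561363, fail to reject H0 at alpha = 0.05.


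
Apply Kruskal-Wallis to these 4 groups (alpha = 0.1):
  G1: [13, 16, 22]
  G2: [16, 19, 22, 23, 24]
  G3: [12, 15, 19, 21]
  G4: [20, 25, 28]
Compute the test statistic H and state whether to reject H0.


Step 1: Combine all N = 15 observations and assign midranks.
sorted (value, group, rank): (12,G3,1), (13,G1,2), (15,G3,3), (16,G1,4.5), (16,G2,4.5), (19,G2,6.5), (19,G3,6.5), (20,G4,8), (21,G3,9), (22,G1,10.5), (22,G2,10.5), (23,G2,12), (24,G2,13), (25,G4,14), (28,G4,15)
Step 2: Sum ranks within each group.
R_1 = 17 (n_1 = 3)
R_2 = 46.5 (n_2 = 5)
R_3 = 19.5 (n_3 = 4)
R_4 = 37 (n_4 = 3)
Step 3: H = 12/(N(N+1)) * sum(R_i^2/n_i) - 3(N+1)
     = 12/(15*16) * (17^2/3 + 46.5^2/5 + 19.5^2/4 + 37^2/3) - 3*16
     = 0.050000 * 1080.18 - 48
     = 6.008958.
Step 4: Ties present; correction factor C = 1 - 18/(15^3 - 15) = 0.994643. Corrected H = 6.008958 / 0.994643 = 6.041323.
Step 5: Under H0, H ~ chi^2(3); p-value = 0.109617.
Step 6: alpha = 0.1. fail to reject H0.

H = 6.0413, df = 3, p = 0.109617, fail to reject H0.


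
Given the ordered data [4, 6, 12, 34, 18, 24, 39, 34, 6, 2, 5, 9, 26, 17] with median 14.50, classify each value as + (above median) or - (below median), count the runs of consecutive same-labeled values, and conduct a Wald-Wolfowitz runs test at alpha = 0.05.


Step 1: Compute median = 14.50; label A = above, B = below.
Labels in order: BBBAAAAABBBBAA  (n_A = 7, n_B = 7)
Step 2: Count runs R = 4.
Step 3: Under H0 (random ordering), E[R] = 2*n_A*n_B/(n_A+n_B) + 1 = 2*7*7/14 + 1 = 8.0000.
        Var[R] = 2*n_A*n_B*(2*n_A*n_B - n_A - n_B) / ((n_A+n_B)^2 * (n_A+n_B-1)) = 8232/2548 = 3.2308.
        SD[R] = 1.7974.
Step 4: Continuity-corrected z = (R + 0.5 - E[R]) / SD[R] = (4 + 0.5 - 8.0000) / 1.7974 = -1.9472.
Step 5: Two-sided p-value via normal approximation = 2*(1 - Phi(|z|)) = 0.051508.
Step 6: alpha = 0.05. fail to reject H0.

R = 4, z = -1.9472, p = 0.051508, fail to reject H0.


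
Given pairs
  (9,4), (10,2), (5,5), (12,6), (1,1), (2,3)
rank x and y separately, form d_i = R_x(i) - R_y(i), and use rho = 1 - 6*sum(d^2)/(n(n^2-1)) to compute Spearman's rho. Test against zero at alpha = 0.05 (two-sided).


Step 1: Rank x and y separately (midranks; no ties here).
rank(x): 9->4, 10->5, 5->3, 12->6, 1->1, 2->2
rank(y): 4->4, 2->2, 5->5, 6->6, 1->1, 3->3
Step 2: d_i = R_x(i) - R_y(i); compute d_i^2.
  (4-4)^2=0, (5-2)^2=9, (3-5)^2=4, (6-6)^2=0, (1-1)^2=0, (2-3)^2=1
sum(d^2) = 14.
Step 3: rho = 1 - 6*14 / (6*(6^2 - 1)) = 1 - 84/210 = 0.600000.
Step 4: Under H0, t = rho * sqrt((n-2)/(1-rho^2)) = 1.5000 ~ t(4).
Step 5: Two-sided p-value from the t-distribution with 4 df = 0.208000.
Step 6: alpha = 0.05. fail to reject H0.

rho = 0.6000, p = 0.208000, fail to reject H0 at alpha = 0.05.


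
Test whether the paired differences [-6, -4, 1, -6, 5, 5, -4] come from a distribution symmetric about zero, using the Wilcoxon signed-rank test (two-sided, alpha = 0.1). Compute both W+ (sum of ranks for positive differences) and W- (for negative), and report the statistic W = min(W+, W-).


Step 1: Drop any zero differences (none here) and take |d_i|.
|d| = [6, 4, 1, 6, 5, 5, 4]
Step 2: Midrank |d_i| (ties get averaged ranks).
ranks: |6|->6.5, |4|->2.5, |1|->1, |6|->6.5, |5|->4.5, |5|->4.5, |4|->2.5
Step 3: Attach original signs; sum ranks with positive sign and with negative sign.
W+ = 1 + 4.5 + 4.5 = 10
W- = 6.5 + 2.5 + 6.5 + 2.5 = 18
(Check: W+ + W- = 28 should equal n(n+1)/2 = 28.)
Step 4: Test statistic W = min(W+, W-) = 10.
Step 5: Ties in |d|, so use the tie-corrected normal approximation.
        E[W] = n(n+1)/4 = 7*8/4 = 14.
        Tie groups: |d|=4 (t=2), |d|=5 (t=2), |d|=6 (t=2); sum(t^3 - t) = 18.
        Var[W] = n(n+1)(2n+1)/24 - sum(t^3-t)/48 = 840/24 - 18/48 = 34.625.
        z = (W - E[W]) / sqrt(Var[W]) = (10 - 14) / 5.8843 = -0.6798.
        Two-sided p = 2*Phi(z) = 0.496647.
Step 6: alpha = 0.1. fail to reject H0.

W+ = 10, W- = 18, W = min = 10, p = 0.496647, fail to reject H0.


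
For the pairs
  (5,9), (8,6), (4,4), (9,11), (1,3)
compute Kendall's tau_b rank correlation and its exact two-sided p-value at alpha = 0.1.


Step 1: Enumerate the 10 unordered pairs (i,j) with i<j and classify each by sign(x_j-x_i) * sign(y_j-y_i).
  (1,2):dx=+3,dy=-3->D; (1,3):dx=-1,dy=-5->C; (1,4):dx=+4,dy=+2->C; (1,5):dx=-4,dy=-6->C
  (2,3):dx=-4,dy=-2->C; (2,4):dx=+1,dy=+5->C; (2,5):dx=-7,dy=-3->C; (3,4):dx=+5,dy=+7->C
  (3,5):dx=-3,dy=-1->C; (4,5):dx=-8,dy=-8->C
Step 2: C = 9, D = 1, total pairs = 10.
Step 3: tau = (C - D)/(n(n-1)/2) = (9 - 1)/10 = 0.800000.
Step 4: Exact two-sided p-value (enumerate n! = 120 permutations of y under H0): p = 0.083333.
Step 5: alpha = 0.1. reject H0.

tau_b = 0.8000 (C=9, D=1), p = 0.083333, reject H0.


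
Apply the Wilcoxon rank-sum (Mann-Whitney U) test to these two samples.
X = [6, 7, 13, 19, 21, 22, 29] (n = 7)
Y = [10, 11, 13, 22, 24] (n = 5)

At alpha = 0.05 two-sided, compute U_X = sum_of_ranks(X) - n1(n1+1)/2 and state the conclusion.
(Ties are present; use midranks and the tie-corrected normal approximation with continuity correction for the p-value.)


Step 1: Combine and sort all 12 observations; assign midranks.
sorted (value, group): (6,X), (7,X), (10,Y), (11,Y), (13,X), (13,Y), (19,X), (21,X), (22,X), (22,Y), (24,Y), (29,X)
ranks: 6->1, 7->2, 10->3, 11->4, 13->5.5, 13->5.5, 19->7, 21->8, 22->9.5, 22->9.5, 24->11, 29->12
Step 2: Rank sum for X: R1 = 1 + 2 + 5.5 + 7 + 8 + 9.5 + 12 = 45.
Step 3: U_X = R1 - n1(n1+1)/2 = 45 - 7*8/2 = 45 - 28 = 17.
       U_Y = n1*n2 - U_X = 35 - 17 = 18.
Step 4: Ties are present, so use the tie-corrected normal approximation (with continuity correction) for the p-value.
Step 5: p-value = 1.000000; compare to alpha = 0.05. fail to reject H0.

U_X = 17, p = 1.000000, fail to reject H0 at alpha = 0.05.


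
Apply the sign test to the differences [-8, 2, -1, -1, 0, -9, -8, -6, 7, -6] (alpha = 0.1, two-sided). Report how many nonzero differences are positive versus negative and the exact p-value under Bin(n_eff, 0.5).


Step 1: Discard zero differences. Original n = 10; n_eff = number of nonzero differences = 9.
Nonzero differences (with sign): -8, +2, -1, -1, -9, -8, -6, +7, -6
Step 2: Count signs: positive = 2, negative = 7.
Step 3: Under H0: P(positive) = 0.5, so the number of positives S ~ Bin(9, 0.5).
Step 4: Two-sided exact p-value = sum of Bin(9,0.5) probabilities at or below the observed probability = 0.179688.
Step 5: alpha = 0.1. fail to reject H0.

n_eff = 9, pos = 2, neg = 7, p = 0.179688, fail to reject H0.


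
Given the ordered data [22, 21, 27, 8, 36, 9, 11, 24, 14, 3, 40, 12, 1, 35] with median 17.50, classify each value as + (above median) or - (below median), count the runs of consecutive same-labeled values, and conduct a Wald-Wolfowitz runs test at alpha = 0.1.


Step 1: Compute median = 17.50; label A = above, B = below.
Labels in order: AAABABBABBABBA  (n_A = 7, n_B = 7)
Step 2: Count runs R = 9.
Step 3: Under H0 (random ordering), E[R] = 2*n_A*n_B/(n_A+n_B) + 1 = 2*7*7/14 + 1 = 8.0000.
        Var[R] = 2*n_A*n_B*(2*n_A*n_B - n_A - n_B) / ((n_A+n_B)^2 * (n_A+n_B-1)) = 8232/2548 = 3.2308.
        SD[R] = 1.7974.
Step 4: Continuity-corrected z = (R - 0.5 - E[R]) / SD[R] = (9 - 0.5 - 8.0000) / 1.7974 = 0.2782.
Step 5: Two-sided p-value via normal approximation = 2*(1 - Phi(|z|)) = 0.780879.
Step 6: alpha = 0.1. fail to reject H0.

R = 9, z = 0.2782, p = 0.780879, fail to reject H0.


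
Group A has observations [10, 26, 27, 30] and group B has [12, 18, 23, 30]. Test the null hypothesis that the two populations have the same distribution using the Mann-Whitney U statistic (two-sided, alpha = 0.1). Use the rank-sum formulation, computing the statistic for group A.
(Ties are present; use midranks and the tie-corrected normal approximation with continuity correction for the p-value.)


Step 1: Combine and sort all 8 observations; assign midranks.
sorted (value, group): (10,X), (12,Y), (18,Y), (23,Y), (26,X), (27,X), (30,X), (30,Y)
ranks: 10->1, 12->2, 18->3, 23->4, 26->5, 27->6, 30->7.5, 30->7.5
Step 2: Rank sum for X: R1 = 1 + 5 + 6 + 7.5 = 19.5.
Step 3: U_X = R1 - n1(n1+1)/2 = 19.5 - 4*5/2 = 19.5 - 10 = 9.5.
       U_Y = n1*n2 - U_X = 16 - 9.5 = 6.5.
Step 4: Ties are present, so use the tie-corrected normal approximation (with continuity correction) for the p-value.
Step 5: p-value = 0.771503; compare to alpha = 0.1. fail to reject H0.

U_X = 9.5, p = 0.771503, fail to reject H0 at alpha = 0.1.


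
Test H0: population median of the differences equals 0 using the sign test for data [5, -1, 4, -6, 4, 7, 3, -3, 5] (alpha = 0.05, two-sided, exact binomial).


Step 1: Discard zero differences. Original n = 9; n_eff = number of nonzero differences = 9.
Nonzero differences (with sign): +5, -1, +4, -6, +4, +7, +3, -3, +5
Step 2: Count signs: positive = 6, negative = 3.
Step 3: Under H0: P(positive) = 0.5, so the number of positives S ~ Bin(9, 0.5).
Step 4: Two-sided exact p-value = sum of Bin(9,0.5) probabilities at or below the observed probability = 0.507812.
Step 5: alpha = 0.05. fail to reject H0.

n_eff = 9, pos = 6, neg = 3, p = 0.507812, fail to reject H0.


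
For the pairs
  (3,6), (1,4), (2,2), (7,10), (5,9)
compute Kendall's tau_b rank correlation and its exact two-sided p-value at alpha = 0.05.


Step 1: Enumerate the 10 unordered pairs (i,j) with i<j and classify each by sign(x_j-x_i) * sign(y_j-y_i).
  (1,2):dx=-2,dy=-2->C; (1,3):dx=-1,dy=-4->C; (1,4):dx=+4,dy=+4->C; (1,5):dx=+2,dy=+3->C
  (2,3):dx=+1,dy=-2->D; (2,4):dx=+6,dy=+6->C; (2,5):dx=+4,dy=+5->C; (3,4):dx=+5,dy=+8->C
  (3,5):dx=+3,dy=+7->C; (4,5):dx=-2,dy=-1->C
Step 2: C = 9, D = 1, total pairs = 10.
Step 3: tau = (C - D)/(n(n-1)/2) = (9 - 1)/10 = 0.800000.
Step 4: Exact two-sided p-value (enumerate n! = 120 permutations of y under H0): p = 0.083333.
Step 5: alpha = 0.05. fail to reject H0.

tau_b = 0.8000 (C=9, D=1), p = 0.083333, fail to reject H0.


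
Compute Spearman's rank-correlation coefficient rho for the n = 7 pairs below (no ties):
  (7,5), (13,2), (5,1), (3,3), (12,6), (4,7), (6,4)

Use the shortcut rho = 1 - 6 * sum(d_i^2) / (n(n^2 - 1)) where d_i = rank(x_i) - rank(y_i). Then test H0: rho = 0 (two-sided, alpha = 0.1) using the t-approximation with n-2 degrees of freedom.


Step 1: Rank x and y separately (midranks; no ties here).
rank(x): 7->5, 13->7, 5->3, 3->1, 12->6, 4->2, 6->4
rank(y): 5->5, 2->2, 1->1, 3->3, 6->6, 7->7, 4->4
Step 2: d_i = R_x(i) - R_y(i); compute d_i^2.
  (5-5)^2=0, (7-2)^2=25, (3-1)^2=4, (1-3)^2=4, (6-6)^2=0, (2-7)^2=25, (4-4)^2=0
sum(d^2) = 58.
Step 3: rho = 1 - 6*58 / (7*(7^2 - 1)) = 1 - 348/336 = -0.035714.
Step 4: Under H0, t = rho * sqrt((n-2)/(1-rho^2)) = -0.0799 ~ t(5).
Step 5: Two-sided p-value from the t-distribution with 5 df = 0.939408.
Step 6: alpha = 0.1. fail to reject H0.

rho = -0.0357, p = 0.939408, fail to reject H0 at alpha = 0.1.


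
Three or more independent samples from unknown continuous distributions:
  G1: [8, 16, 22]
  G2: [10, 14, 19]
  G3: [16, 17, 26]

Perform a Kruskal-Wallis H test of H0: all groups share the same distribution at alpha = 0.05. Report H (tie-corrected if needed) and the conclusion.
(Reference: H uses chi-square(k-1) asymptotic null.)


Step 1: Combine all N = 9 observations and assign midranks.
sorted (value, group, rank): (8,G1,1), (10,G2,2), (14,G2,3), (16,G1,4.5), (16,G3,4.5), (17,G3,6), (19,G2,7), (22,G1,8), (26,G3,9)
Step 2: Sum ranks within each group.
R_1 = 13.5 (n_1 = 3)
R_2 = 12 (n_2 = 3)
R_3 = 19.5 (n_3 = 3)
Step 3: H = 12/(N(N+1)) * sum(R_i^2/n_i) - 3(N+1)
     = 12/(9*10) * (13.5^2/3 + 12^2/3 + 19.5^2/3) - 3*10
     = 0.133333 * 235.5 - 30
     = 1.400000.
Step 4: Ties present; correction factor C = 1 - 6/(9^3 - 9) = 0.991667. Corrected H = 1.400000 / 0.991667 = 1.411765.
Step 5: Under H0, H ~ chi^2(2); p-value = 0.493673.
Step 6: alpha = 0.05. fail to reject H0.

H = 1.4118, df = 2, p = 0.493673, fail to reject H0.


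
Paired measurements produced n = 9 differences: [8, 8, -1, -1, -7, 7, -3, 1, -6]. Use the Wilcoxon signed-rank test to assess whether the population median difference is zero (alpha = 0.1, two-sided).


Step 1: Drop any zero differences (none here) and take |d_i|.
|d| = [8, 8, 1, 1, 7, 7, 3, 1, 6]
Step 2: Midrank |d_i| (ties get averaged ranks).
ranks: |8|->8.5, |8|->8.5, |1|->2, |1|->2, |7|->6.5, |7|->6.5, |3|->4, |1|->2, |6|->5
Step 3: Attach original signs; sum ranks with positive sign and with negative sign.
W+ = 8.5 + 8.5 + 6.5 + 2 = 25.5
W- = 2 + 2 + 6.5 + 4 + 5 = 19.5
(Check: W+ + W- = 45 should equal n(n+1)/2 = 45.)
Step 4: Test statistic W = min(W+, W-) = 19.5.
Step 5: Ties in |d|, so use the tie-corrected normal approximation.
        E[W] = n(n+1)/4 = 9*10/4 = 22.5.
        Tie groups: |d|=1 (t=3), |d|=7 (t=2), |d|=8 (t=2); sum(t^3 - t) = 36.
        Var[W] = n(n+1)(2n+1)/24 - sum(t^3-t)/48 = 1710/24 - 36/48 = 70.5.
        z = (W - E[W]) / sqrt(Var[W]) = (19.5 - 22.5) / 8.3964 = -0.3573.
        Two-sided p = 2*Phi(z) = 0.720871.
Step 6: alpha = 0.1. fail to reject H0.

W+ = 25.5, W- = 19.5, W = min = 19.5, p = 0.720871, fail to reject H0.


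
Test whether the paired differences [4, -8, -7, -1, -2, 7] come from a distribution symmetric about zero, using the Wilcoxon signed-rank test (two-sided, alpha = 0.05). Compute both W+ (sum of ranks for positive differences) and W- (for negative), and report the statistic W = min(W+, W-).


Step 1: Drop any zero differences (none here) and take |d_i|.
|d| = [4, 8, 7, 1, 2, 7]
Step 2: Midrank |d_i| (ties get averaged ranks).
ranks: |4|->3, |8|->6, |7|->4.5, |1|->1, |2|->2, |7|->4.5
Step 3: Attach original signs; sum ranks with positive sign and with negative sign.
W+ = 3 + 4.5 = 7.5
W- = 6 + 4.5 + 1 + 2 = 13.5
(Check: W+ + W- = 21 should equal n(n+1)/2 = 21.)
Step 4: Test statistic W = min(W+, W-) = 7.5.
Step 5: Ties in |d|, so use the tie-corrected normal approximation.
        E[W] = n(n+1)/4 = 6*7/4 = 10.5.
        Tie groups: |d|=7 (t=2); sum(t^3 - t) = 6.
        Var[W] = n(n+1)(2n+1)/24 - sum(t^3-t)/48 = 546/24 - 6/48 = 22.625.
        z = (W - E[W]) / sqrt(Var[W]) = (7.5 - 10.5) / 4.7566 = -0.6307.
        Two-sided p = 2*Phi(z) = 0.528233.
Step 6: alpha = 0.05. fail to reject H0.

W+ = 7.5, W- = 13.5, W = min = 7.5, p = 0.528233, fail to reject H0.


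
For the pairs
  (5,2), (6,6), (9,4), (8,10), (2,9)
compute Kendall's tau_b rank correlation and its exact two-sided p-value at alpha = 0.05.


Step 1: Enumerate the 10 unordered pairs (i,j) with i<j and classify each by sign(x_j-x_i) * sign(y_j-y_i).
  (1,2):dx=+1,dy=+4->C; (1,3):dx=+4,dy=+2->C; (1,4):dx=+3,dy=+8->C; (1,5):dx=-3,dy=+7->D
  (2,3):dx=+3,dy=-2->D; (2,4):dx=+2,dy=+4->C; (2,5):dx=-4,dy=+3->D; (3,4):dx=-1,dy=+6->D
  (3,5):dx=-7,dy=+5->D; (4,5):dx=-6,dy=-1->C
Step 2: C = 5, D = 5, total pairs = 10.
Step 3: tau = (C - D)/(n(n-1)/2) = (5 - 5)/10 = 0.000000.
Step 4: Exact two-sided p-value (enumerate n! = 120 permutations of y under H0): p = 1.000000.
Step 5: alpha = 0.05. fail to reject H0.

tau_b = 0.0000 (C=5, D=5), p = 1.000000, fail to reject H0.


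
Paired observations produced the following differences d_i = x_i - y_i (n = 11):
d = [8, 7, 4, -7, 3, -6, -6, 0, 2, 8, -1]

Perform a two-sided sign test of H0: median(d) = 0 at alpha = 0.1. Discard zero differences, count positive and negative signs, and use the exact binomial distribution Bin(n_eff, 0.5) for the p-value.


Step 1: Discard zero differences. Original n = 11; n_eff = number of nonzero differences = 10.
Nonzero differences (with sign): +8, +7, +4, -7, +3, -6, -6, +2, +8, -1
Step 2: Count signs: positive = 6, negative = 4.
Step 3: Under H0: P(positive) = 0.5, so the number of positives S ~ Bin(10, 0.5).
Step 4: Two-sided exact p-value = sum of Bin(10,0.5) probabilities at or below the observed probability = 0.753906.
Step 5: alpha = 0.1. fail to reject H0.

n_eff = 10, pos = 6, neg = 4, p = 0.753906, fail to reject H0.


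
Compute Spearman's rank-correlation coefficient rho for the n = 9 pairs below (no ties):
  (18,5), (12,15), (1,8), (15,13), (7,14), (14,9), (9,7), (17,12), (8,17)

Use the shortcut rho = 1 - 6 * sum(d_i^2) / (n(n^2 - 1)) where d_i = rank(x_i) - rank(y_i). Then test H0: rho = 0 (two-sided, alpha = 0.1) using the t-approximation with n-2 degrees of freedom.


Step 1: Rank x and y separately (midranks; no ties here).
rank(x): 18->9, 12->5, 1->1, 15->7, 7->2, 14->6, 9->4, 17->8, 8->3
rank(y): 5->1, 15->8, 8->3, 13->6, 14->7, 9->4, 7->2, 12->5, 17->9
Step 2: d_i = R_x(i) - R_y(i); compute d_i^2.
  (9-1)^2=64, (5-8)^2=9, (1-3)^2=4, (7-6)^2=1, (2-7)^2=25, (6-4)^2=4, (4-2)^2=4, (8-5)^2=9, (3-9)^2=36
sum(d^2) = 156.
Step 3: rho = 1 - 6*156 / (9*(9^2 - 1)) = 1 - 936/720 = -0.300000.
Step 4: Under H0, t = rho * sqrt((n-2)/(1-rho^2)) = -0.8321 ~ t(7).
Step 5: Two-sided p-value from the t-distribution with 7 df = 0.432845.
Step 6: alpha = 0.1. fail to reject H0.

rho = -0.3000, p = 0.432845, fail to reject H0 at alpha = 0.1.


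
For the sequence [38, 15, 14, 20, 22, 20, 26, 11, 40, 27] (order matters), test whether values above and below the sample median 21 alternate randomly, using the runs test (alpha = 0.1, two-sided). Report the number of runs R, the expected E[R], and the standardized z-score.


Step 1: Compute median = 21; label A = above, B = below.
Labels in order: ABBBABABAA  (n_A = 5, n_B = 5)
Step 2: Count runs R = 7.
Step 3: Under H0 (random ordering), E[R] = 2*n_A*n_B/(n_A+n_B) + 1 = 2*5*5/10 + 1 = 6.0000.
        Var[R] = 2*n_A*n_B*(2*n_A*n_B - n_A - n_B) / ((n_A+n_B)^2 * (n_A+n_B-1)) = 2000/900 = 2.2222.
        SD[R] = 1.4907.
Step 4: Continuity-corrected z = (R - 0.5 - E[R]) / SD[R] = (7 - 0.5 - 6.0000) / 1.4907 = 0.3354.
Step 5: Two-sided p-value via normal approximation = 2*(1 - Phi(|z|)) = 0.737316.
Step 6: alpha = 0.1. fail to reject H0.

R = 7, z = 0.3354, p = 0.737316, fail to reject H0.


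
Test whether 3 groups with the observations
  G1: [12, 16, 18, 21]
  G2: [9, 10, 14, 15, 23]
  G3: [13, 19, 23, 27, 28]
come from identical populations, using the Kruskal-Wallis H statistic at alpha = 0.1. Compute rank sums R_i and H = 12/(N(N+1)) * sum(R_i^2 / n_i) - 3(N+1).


Step 1: Combine all N = 14 observations and assign midranks.
sorted (value, group, rank): (9,G2,1), (10,G2,2), (12,G1,3), (13,G3,4), (14,G2,5), (15,G2,6), (16,G1,7), (18,G1,8), (19,G3,9), (21,G1,10), (23,G2,11.5), (23,G3,11.5), (27,G3,13), (28,G3,14)
Step 2: Sum ranks within each group.
R_1 = 28 (n_1 = 4)
R_2 = 25.5 (n_2 = 5)
R_3 = 51.5 (n_3 = 5)
Step 3: H = 12/(N(N+1)) * sum(R_i^2/n_i) - 3(N+1)
     = 12/(14*15) * (28^2/4 + 25.5^2/5 + 51.5^2/5) - 3*15
     = 0.057143 * 856.5 - 45
     = 3.942857.
Step 4: Ties present; correction factor C = 1 - 6/(14^3 - 14) = 0.997802. Corrected H = 3.942857 / 0.997802 = 3.951542.
Step 5: Under H0, H ~ chi^2(2); p-value = 0.138654.
Step 6: alpha = 0.1. fail to reject H0.

H = 3.9515, df = 2, p = 0.138654, fail to reject H0.


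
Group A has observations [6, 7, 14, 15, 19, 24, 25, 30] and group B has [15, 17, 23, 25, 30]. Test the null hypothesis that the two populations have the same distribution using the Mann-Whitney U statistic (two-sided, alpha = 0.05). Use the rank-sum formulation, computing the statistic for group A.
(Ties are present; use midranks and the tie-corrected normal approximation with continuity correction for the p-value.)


Step 1: Combine and sort all 13 observations; assign midranks.
sorted (value, group): (6,X), (7,X), (14,X), (15,X), (15,Y), (17,Y), (19,X), (23,Y), (24,X), (25,X), (25,Y), (30,X), (30,Y)
ranks: 6->1, 7->2, 14->3, 15->4.5, 15->4.5, 17->6, 19->7, 23->8, 24->9, 25->10.5, 25->10.5, 30->12.5, 30->12.5
Step 2: Rank sum for X: R1 = 1 + 2 + 3 + 4.5 + 7 + 9 + 10.5 + 12.5 = 49.5.
Step 3: U_X = R1 - n1(n1+1)/2 = 49.5 - 8*9/2 = 49.5 - 36 = 13.5.
       U_Y = n1*n2 - U_X = 40 - 13.5 = 26.5.
Step 4: Ties are present, so use the tie-corrected normal approximation (with continuity correction) for the p-value.
Step 5: p-value = 0.377803; compare to alpha = 0.05. fail to reject H0.

U_X = 13.5, p = 0.377803, fail to reject H0 at alpha = 0.05.


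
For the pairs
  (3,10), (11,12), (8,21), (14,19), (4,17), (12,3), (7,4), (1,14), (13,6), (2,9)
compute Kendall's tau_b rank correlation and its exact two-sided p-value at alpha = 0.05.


Step 1: Enumerate the 45 unordered pairs (i,j) with i<j and classify each by sign(x_j-x_i) * sign(y_j-y_i).
  (1,2):dx=+8,dy=+2->C; (1,3):dx=+5,dy=+11->C; (1,4):dx=+11,dy=+9->C; (1,5):dx=+1,dy=+7->C
  (1,6):dx=+9,dy=-7->D; (1,7):dx=+4,dy=-6->D; (1,8):dx=-2,dy=+4->D; (1,9):dx=+10,dy=-4->D
  (1,10):dx=-1,dy=-1->C; (2,3):dx=-3,dy=+9->D; (2,4):dx=+3,dy=+7->C; (2,5):dx=-7,dy=+5->D
  (2,6):dx=+1,dy=-9->D; (2,7):dx=-4,dy=-8->C; (2,8):dx=-10,dy=+2->D; (2,9):dx=+2,dy=-6->D
  (2,10):dx=-9,dy=-3->C; (3,4):dx=+6,dy=-2->D; (3,5):dx=-4,dy=-4->C; (3,6):dx=+4,dy=-18->D
  (3,7):dx=-1,dy=-17->C; (3,8):dx=-7,dy=-7->C; (3,9):dx=+5,dy=-15->D; (3,10):dx=-6,dy=-12->C
  (4,5):dx=-10,dy=-2->C; (4,6):dx=-2,dy=-16->C; (4,7):dx=-7,dy=-15->C; (4,8):dx=-13,dy=-5->C
  (4,9):dx=-1,dy=-13->C; (4,10):dx=-12,dy=-10->C; (5,6):dx=+8,dy=-14->D; (5,7):dx=+3,dy=-13->D
  (5,8):dx=-3,dy=-3->C; (5,9):dx=+9,dy=-11->D; (5,10):dx=-2,dy=-8->C; (6,7):dx=-5,dy=+1->D
  (6,8):dx=-11,dy=+11->D; (6,9):dx=+1,dy=+3->C; (6,10):dx=-10,dy=+6->D; (7,8):dx=-6,dy=+10->D
  (7,9):dx=+6,dy=+2->C; (7,10):dx=-5,dy=+5->D; (8,9):dx=+12,dy=-8->D; (8,10):dx=+1,dy=-5->D
  (9,10):dx=-11,dy=+3->D
Step 2: C = 22, D = 23, total pairs = 45.
Step 3: tau = (C - D)/(n(n-1)/2) = (22 - 23)/45 = -0.022222.
Step 4: Exact two-sided p-value (enumerate n! = 3628800 permutations of y under H0): p = 1.000000.
Step 5: alpha = 0.05. fail to reject H0.

tau_b = -0.0222 (C=22, D=23), p = 1.000000, fail to reject H0.


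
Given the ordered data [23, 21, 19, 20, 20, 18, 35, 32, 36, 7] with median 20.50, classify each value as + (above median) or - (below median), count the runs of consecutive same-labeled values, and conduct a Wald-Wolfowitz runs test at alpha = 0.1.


Step 1: Compute median = 20.50; label A = above, B = below.
Labels in order: AABBBBAAAB  (n_A = 5, n_B = 5)
Step 2: Count runs R = 4.
Step 3: Under H0 (random ordering), E[R] = 2*n_A*n_B/(n_A+n_B) + 1 = 2*5*5/10 + 1 = 6.0000.
        Var[R] = 2*n_A*n_B*(2*n_A*n_B - n_A - n_B) / ((n_A+n_B)^2 * (n_A+n_B-1)) = 2000/900 = 2.2222.
        SD[R] = 1.4907.
Step 4: Continuity-corrected z = (R + 0.5 - E[R]) / SD[R] = (4 + 0.5 - 6.0000) / 1.4907 = -1.0062.
Step 5: Two-sided p-value via normal approximation = 2*(1 - Phi(|z|)) = 0.314305.
Step 6: alpha = 0.1. fail to reject H0.

R = 4, z = -1.0062, p = 0.314305, fail to reject H0.


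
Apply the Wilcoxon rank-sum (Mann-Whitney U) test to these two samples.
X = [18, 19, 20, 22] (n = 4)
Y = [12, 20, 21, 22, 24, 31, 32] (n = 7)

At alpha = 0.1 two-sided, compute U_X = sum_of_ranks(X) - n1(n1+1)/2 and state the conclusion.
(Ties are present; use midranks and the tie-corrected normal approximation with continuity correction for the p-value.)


Step 1: Combine and sort all 11 observations; assign midranks.
sorted (value, group): (12,Y), (18,X), (19,X), (20,X), (20,Y), (21,Y), (22,X), (22,Y), (24,Y), (31,Y), (32,Y)
ranks: 12->1, 18->2, 19->3, 20->4.5, 20->4.5, 21->6, 22->7.5, 22->7.5, 24->9, 31->10, 32->11
Step 2: Rank sum for X: R1 = 2 + 3 + 4.5 + 7.5 = 17.
Step 3: U_X = R1 - n1(n1+1)/2 = 17 - 4*5/2 = 17 - 10 = 7.
       U_Y = n1*n2 - U_X = 28 - 7 = 21.
Step 4: Ties are present, so use the tie-corrected normal approximation (with continuity correction) for the p-value.
Step 5: p-value = 0.217200; compare to alpha = 0.1. fail to reject H0.

U_X = 7, p = 0.217200, fail to reject H0 at alpha = 0.1.


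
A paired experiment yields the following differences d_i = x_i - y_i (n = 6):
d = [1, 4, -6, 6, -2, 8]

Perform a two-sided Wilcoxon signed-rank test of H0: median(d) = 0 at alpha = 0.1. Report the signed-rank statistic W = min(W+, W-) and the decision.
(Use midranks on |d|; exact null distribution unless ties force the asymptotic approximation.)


Step 1: Drop any zero differences (none here) and take |d_i|.
|d| = [1, 4, 6, 6, 2, 8]
Step 2: Midrank |d_i| (ties get averaged ranks).
ranks: |1|->1, |4|->3, |6|->4.5, |6|->4.5, |2|->2, |8|->6
Step 3: Attach original signs; sum ranks with positive sign and with negative sign.
W+ = 1 + 3 + 4.5 + 6 = 14.5
W- = 4.5 + 2 = 6.5
(Check: W+ + W- = 21 should equal n(n+1)/2 = 21.)
Step 4: Test statistic W = min(W+, W-) = 6.5.
Step 5: Ties in |d|, so use the tie-corrected normal approximation.
        E[W] = n(n+1)/4 = 6*7/4 = 10.5.
        Tie groups: |d|=6 (t=2); sum(t^3 - t) = 6.
        Var[W] = n(n+1)(2n+1)/24 - sum(t^3-t)/48 = 546/24 - 6/48 = 22.625.
        z = (W - E[W]) / sqrt(Var[W]) = (6.5 - 10.5) / 4.7566 = -0.8409.
        Two-sided p = 2*Phi(z) = 0.400381.
Step 6: alpha = 0.1. fail to reject H0.

W+ = 14.5, W- = 6.5, W = min = 6.5, p = 0.400381, fail to reject H0.
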